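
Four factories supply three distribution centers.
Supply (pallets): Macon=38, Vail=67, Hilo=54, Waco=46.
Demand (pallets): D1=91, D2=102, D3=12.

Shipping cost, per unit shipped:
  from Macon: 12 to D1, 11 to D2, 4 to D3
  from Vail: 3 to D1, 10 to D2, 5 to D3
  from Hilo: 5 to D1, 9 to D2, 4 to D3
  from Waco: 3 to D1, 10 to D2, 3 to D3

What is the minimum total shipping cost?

An optimal shipping plan:
  Macon to D2: 38 pallets
  Vail to D1: 57 pallets
  Vail to D2: 10 pallets
  Hilo to D2: 54 pallets
  Waco to D1: 34 pallets
  Waco to D3: 12 pallets
Total cost = 1313.
(Supply check: Macon ships 38; Vail ships 67; Hilo ships 54; Waco ships 46.)

1313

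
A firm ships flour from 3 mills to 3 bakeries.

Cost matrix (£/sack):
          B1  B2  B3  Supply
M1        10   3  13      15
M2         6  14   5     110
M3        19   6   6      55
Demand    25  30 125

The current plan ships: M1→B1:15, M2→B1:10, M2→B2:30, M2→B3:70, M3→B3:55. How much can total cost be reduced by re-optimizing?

Current plan cost = 15·10 + 10·6 + 30·14 + 70·5 + 55·6 = £1310.
Optimal plan:
  M1->B2: 15 × £3 = £45
  M2->B1: 25 × £6 = £150
  M2->B3: 85 × £5 = £425
  M3->B2: 15 × £6 = £90
  M3->B3: 40 × £6 = £240
Optimal cost = £950.
Saving = 1310 − 950 = £360.

360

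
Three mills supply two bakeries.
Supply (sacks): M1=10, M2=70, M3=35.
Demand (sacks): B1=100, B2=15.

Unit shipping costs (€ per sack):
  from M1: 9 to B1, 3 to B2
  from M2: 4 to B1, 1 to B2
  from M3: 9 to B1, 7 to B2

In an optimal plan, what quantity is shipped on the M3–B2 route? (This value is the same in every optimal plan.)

0

The minimum-cost plan:
  M1->B2: 10 × €3 = €30
  M2->B1: 65 × €4 = €260
  M2->B2: 5 × €1 = €5
  M3->B1: 35 × €9 = €315
Total cost = €610.
The route M3→B2 is not used.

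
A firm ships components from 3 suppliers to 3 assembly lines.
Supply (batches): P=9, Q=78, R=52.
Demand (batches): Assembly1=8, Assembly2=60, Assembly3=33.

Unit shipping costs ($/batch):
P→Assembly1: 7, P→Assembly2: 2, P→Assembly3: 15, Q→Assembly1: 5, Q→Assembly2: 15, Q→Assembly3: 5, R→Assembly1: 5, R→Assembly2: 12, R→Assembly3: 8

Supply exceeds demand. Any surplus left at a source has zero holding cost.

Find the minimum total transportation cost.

An optimal shipping plan:
  P to Assembly2: 9 × $2 = $18
  Q to Assembly1: 8 × $5 = $40
  Q to Assembly3: 33 × $5 = $165
  R to Assembly2: 51 × $12 = $612
Total = 18 + 40 + 165 + 612 = $835.

835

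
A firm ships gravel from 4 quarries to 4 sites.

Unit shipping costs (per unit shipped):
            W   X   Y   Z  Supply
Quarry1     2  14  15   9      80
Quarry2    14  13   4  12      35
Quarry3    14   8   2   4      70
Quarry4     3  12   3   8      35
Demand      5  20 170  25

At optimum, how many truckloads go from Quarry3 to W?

0

Optimal shipments:
  Quarry1–W: 5 × 2 = 10
  Quarry1–X: 20 × 14 = 280
  Quarry1–Y: 30 × 15 = 450
  Quarry1–Z: 25 × 9 = 225
  Quarry2–Y: 35 × 4 = 140
  Quarry3–Y: 70 × 2 = 140
  Quarry4–Y: 35 × 3 = 105
Total cost = 1350.
The route Quarry3→W is not used.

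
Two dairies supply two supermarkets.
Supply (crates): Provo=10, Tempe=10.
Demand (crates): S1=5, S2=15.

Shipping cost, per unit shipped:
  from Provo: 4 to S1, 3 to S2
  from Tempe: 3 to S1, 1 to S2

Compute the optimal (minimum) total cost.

Optimal allocation:
  Provo–S1: 5 × 4 = 20
  Provo–S2: 5 × 3 = 15
  Tempe–S2: 10 × 1 = 10
Total = 20 + 15 + 10 = 45.
(Supply check: Provo ships 10; Tempe ships 10.)

45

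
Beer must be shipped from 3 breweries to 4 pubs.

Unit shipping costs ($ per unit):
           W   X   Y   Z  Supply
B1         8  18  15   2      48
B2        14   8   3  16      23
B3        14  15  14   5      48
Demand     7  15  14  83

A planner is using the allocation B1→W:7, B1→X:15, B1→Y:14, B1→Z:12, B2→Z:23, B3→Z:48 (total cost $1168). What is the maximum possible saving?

616

Current plan cost = 7·8 + 15·18 + 14·15 + 12·2 + 23·16 + 48·5 = $1168.
Optimal plan:
  B1–W: 7 × $8 = $56
  B1–Z: 41 × $2 = $82
  B2–X: 9 × $8 = $72
  B2–Y: 14 × $3 = $42
  B3–X: 6 × $15 = $90
  B3–Z: 42 × $5 = $210
Optimal cost = $552.
Saving = 1168 − 552 = $616.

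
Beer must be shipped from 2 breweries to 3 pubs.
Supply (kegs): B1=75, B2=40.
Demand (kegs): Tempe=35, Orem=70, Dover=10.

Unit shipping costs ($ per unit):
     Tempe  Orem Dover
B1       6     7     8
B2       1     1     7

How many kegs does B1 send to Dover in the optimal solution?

10

Optimal shipments:
  B1->Tempe: 35 × $6 = $210
  B1->Orem: 30 × $7 = $210
  B1->Dover: 10 × $8 = $80
  B2->Orem: 40 × $1 = $40
Total cost = $540.
So B1→Dover carries 10 kegs.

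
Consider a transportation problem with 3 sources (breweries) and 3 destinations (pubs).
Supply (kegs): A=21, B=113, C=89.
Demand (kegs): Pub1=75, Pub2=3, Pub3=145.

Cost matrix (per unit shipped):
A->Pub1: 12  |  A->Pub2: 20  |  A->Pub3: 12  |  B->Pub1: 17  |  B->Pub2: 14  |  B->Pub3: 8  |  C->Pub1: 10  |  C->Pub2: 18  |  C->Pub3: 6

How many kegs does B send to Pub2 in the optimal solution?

Solving gives:
  A->Pub1: 21 kegs
  B->Pub2: 3 kegs
  B->Pub3: 110 kegs
  C->Pub1: 54 kegs
  C->Pub3: 35 kegs
Total cost = 1924.
So B→Pub2 carries 3 kegs.

3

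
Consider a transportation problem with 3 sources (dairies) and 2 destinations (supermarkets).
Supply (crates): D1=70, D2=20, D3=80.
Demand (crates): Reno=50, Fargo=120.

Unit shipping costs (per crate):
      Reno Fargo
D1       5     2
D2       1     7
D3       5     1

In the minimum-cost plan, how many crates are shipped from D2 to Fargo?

Solving gives:
  D1–Reno: 30 crates
  D1–Fargo: 40 crates
  D2–Reno: 20 crates
  D3–Fargo: 80 crates
Total cost = 330.
The route D2→Fargo is not used.

0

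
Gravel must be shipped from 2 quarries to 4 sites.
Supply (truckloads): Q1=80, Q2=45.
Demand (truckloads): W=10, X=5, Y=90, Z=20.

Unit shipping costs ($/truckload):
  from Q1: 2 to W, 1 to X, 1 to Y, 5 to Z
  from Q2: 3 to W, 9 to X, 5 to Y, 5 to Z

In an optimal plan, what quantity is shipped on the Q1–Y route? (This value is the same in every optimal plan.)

75

Solving gives:
  Q1–X: 5 truckloads
  Q1–Y: 75 truckloads
  Q2–W: 10 truckloads
  Q2–Y: 15 truckloads
  Q2–Z: 20 truckloads
Total cost = $285.
So Q1→Y carries 75 truckloads.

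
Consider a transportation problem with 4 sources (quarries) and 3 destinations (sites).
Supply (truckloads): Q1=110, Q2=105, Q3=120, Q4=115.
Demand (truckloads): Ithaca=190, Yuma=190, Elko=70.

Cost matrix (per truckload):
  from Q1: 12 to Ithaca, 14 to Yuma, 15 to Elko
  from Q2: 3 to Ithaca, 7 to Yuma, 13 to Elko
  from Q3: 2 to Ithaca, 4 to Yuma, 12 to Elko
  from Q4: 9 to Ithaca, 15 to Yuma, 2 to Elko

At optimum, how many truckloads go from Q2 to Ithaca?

105

The minimum-cost plan:
  Q1->Yuma: 110 × 14 = 1540
  Q2->Ithaca: 105 × 3 = 315
  Q3->Ithaca: 40 × 2 = 80
  Q3->Yuma: 80 × 4 = 320
  Q4->Ithaca: 45 × 9 = 405
  Q4->Elko: 70 × 2 = 140
Total cost = 2800.
So Q2→Ithaca carries 105 truckloads.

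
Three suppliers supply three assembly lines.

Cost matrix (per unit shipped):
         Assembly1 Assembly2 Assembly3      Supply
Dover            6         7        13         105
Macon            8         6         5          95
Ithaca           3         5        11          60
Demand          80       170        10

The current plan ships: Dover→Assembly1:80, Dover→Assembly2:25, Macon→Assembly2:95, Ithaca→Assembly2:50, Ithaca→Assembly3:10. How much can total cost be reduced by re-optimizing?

Current plan cost = 80·6 + 25·7 + 95·6 + 50·5 + 10·11 = 1585.
Optimal plan:
  Dover to Assembly1: 20 × 6 = 120
  Dover to Assembly2: 85 × 7 = 595
  Macon to Assembly2: 85 × 6 = 510
  Macon to Assembly3: 10 × 5 = 50
  Ithaca to Assembly1: 60 × 3 = 180
Optimal cost = 1455.
Saving = 1585 − 1455 = 130.

130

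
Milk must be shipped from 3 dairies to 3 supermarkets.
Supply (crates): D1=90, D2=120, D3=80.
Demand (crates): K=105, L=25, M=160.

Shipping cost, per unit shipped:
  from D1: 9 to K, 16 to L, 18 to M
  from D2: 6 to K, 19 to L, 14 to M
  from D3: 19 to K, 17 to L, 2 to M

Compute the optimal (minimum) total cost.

2505

A cheapest plan:
  D1–K: 65 × 9 = 585
  D1–L: 25 × 16 = 400
  D2–K: 40 × 6 = 240
  D2–M: 80 × 14 = 1120
  D3–M: 80 × 2 = 160
Total = 585 + 400 + 240 + 1120 + 160 = 2505.
(Supply check: D1 ships 90; D2 ships 120; D3 ships 80.)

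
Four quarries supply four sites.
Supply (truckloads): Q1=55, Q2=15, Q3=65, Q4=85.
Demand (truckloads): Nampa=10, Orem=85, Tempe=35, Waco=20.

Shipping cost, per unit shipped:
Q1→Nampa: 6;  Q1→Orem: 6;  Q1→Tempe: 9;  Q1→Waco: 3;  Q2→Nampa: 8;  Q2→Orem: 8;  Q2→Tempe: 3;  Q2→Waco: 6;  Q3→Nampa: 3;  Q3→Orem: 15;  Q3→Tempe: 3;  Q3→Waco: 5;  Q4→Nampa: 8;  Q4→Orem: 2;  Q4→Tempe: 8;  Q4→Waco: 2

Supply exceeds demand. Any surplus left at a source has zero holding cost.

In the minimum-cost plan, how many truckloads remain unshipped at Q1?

35

An optimal plan:
  Q1→Waco: 20 truckloads
  Q3→Nampa: 10 truckloads
  Q3→Tempe: 35 truckloads
  Q4→Orem: 85 truckloads
Total cost = 365.
Q1 ships 20 of its 55, leaving 35.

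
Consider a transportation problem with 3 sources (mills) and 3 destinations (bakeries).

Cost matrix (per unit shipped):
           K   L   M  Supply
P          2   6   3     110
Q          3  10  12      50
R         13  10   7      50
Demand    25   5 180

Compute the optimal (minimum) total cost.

A cheapest plan:
  P->M: 110 × 3 = 330
  Q->K: 25 × 3 = 75
  Q->L: 5 × 10 = 50
  Q->M: 20 × 12 = 240
  R->M: 50 × 7 = 350
Total = 330 + 75 + 50 + 240 + 350 = 1045.
(Supply check: P ships 110; Q ships 50; R ships 50.)

1045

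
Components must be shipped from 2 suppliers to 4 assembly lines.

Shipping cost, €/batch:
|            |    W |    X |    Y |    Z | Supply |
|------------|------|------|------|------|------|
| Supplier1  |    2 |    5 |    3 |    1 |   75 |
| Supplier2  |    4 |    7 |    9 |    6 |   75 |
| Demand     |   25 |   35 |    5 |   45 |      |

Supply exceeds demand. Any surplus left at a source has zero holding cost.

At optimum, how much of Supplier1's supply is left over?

0

An optimal plan:
  Supplier1 to W: 25 × €2 = €50
  Supplier1 to Y: 5 × €3 = €15
  Supplier1 to Z: 45 × €1 = €45
  Supplier2 to X: 35 × €7 = €245
Total cost = €355.
Supplier1 ships 75 of its 75, leaving 0.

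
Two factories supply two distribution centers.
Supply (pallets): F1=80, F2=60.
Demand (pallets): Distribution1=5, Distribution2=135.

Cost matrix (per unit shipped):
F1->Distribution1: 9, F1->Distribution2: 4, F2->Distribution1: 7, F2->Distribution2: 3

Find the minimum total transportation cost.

A cheapest plan:
  F1→Distribution2: 80 × 4 = 320
  F2→Distribution1: 5 × 7 = 35
  F2→Distribution2: 55 × 3 = 165
Total = 320 + 35 + 165 = 520.

520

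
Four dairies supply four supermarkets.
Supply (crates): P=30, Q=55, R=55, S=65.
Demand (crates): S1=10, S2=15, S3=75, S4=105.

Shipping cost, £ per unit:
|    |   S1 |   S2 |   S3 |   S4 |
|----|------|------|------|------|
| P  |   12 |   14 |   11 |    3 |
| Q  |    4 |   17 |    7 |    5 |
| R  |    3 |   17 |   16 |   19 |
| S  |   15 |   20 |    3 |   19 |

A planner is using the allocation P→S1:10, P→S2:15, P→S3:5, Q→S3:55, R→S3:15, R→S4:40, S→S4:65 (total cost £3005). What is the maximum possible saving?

1620

Current plan cost = 10·12 + 15·14 + 5·11 + 55·7 + 15·16 + 40·19 + 65·19 = £3005.
Optimal plan:
  P->S4: 30 crates
  Q->S4: 55 crates
  R->S1: 10 crates
  R->S2: 15 crates
  R->S3: 10 crates
  R->S4: 20 crates
  S->S3: 65 crates
Optimal cost = £1385.
Saving = 3005 − 1385 = £1620.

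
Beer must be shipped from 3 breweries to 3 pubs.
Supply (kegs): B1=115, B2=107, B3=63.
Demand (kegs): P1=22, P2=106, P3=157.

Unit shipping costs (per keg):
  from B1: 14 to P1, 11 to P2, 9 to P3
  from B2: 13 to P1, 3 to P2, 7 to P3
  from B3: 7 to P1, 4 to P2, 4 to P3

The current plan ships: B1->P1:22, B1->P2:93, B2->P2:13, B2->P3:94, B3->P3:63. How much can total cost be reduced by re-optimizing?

602

Current plan cost = 22·14 + 93·11 + 13·3 + 94·7 + 63·4 = 2280.
Optimal plan:
  B1 to P3: 115 × 9 = 1035
  B2 to P2: 106 × 3 = 318
  B2 to P3: 1 × 7 = 7
  B3 to P1: 22 × 7 = 154
  B3 to P3: 41 × 4 = 164
Optimal cost = 1678.
Saving = 2280 − 1678 = 602.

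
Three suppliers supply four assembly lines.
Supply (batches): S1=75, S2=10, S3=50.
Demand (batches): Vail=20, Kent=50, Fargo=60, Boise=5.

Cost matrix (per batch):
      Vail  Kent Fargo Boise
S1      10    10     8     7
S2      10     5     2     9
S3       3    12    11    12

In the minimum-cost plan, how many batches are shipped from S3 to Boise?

Solving gives:
  S1→Kent: 20 batches
  S1→Fargo: 50 batches
  S1→Boise: 5 batches
  S2→Fargo: 10 batches
  S3→Vail: 20 batches
  S3→Kent: 30 batches
Total cost = 1075.
The route S3→Boise is not used.

0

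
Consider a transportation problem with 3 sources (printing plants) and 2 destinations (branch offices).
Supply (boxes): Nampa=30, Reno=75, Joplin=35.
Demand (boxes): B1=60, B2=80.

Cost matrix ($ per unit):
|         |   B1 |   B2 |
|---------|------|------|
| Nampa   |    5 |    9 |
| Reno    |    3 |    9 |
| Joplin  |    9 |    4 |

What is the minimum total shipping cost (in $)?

An optimal shipping plan:
  Nampa–B2: 30 boxes
  Reno–B1: 60 boxes
  Reno–B2: 15 boxes
  Joplin–B2: 35 boxes
Total cost = $725.

725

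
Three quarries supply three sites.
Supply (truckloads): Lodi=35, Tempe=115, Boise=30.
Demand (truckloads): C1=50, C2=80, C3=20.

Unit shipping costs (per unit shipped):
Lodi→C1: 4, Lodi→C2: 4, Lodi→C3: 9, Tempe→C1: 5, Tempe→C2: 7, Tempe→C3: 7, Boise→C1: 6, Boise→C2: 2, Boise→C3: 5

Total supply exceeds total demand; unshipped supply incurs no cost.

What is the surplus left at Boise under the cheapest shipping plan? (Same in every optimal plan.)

0

An optimal plan:
  Lodi–C2: 35 × 4 = 140
  Tempe–C1: 50 × 5 = 250
  Tempe–C2: 15 × 7 = 105
  Tempe–C3: 20 × 7 = 140
  Boise–C2: 30 × 2 = 60
Total cost = 695.
Boise ships 30 of its 30, leaving 0.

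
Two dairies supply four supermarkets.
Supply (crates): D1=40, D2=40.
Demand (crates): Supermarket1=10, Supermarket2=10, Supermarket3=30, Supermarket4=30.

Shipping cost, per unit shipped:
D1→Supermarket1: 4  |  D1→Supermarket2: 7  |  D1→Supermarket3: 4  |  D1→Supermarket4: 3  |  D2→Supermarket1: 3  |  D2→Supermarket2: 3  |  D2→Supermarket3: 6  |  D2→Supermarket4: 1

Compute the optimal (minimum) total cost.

One minimum-cost allocation:
  D1–Supermarket1: 10 × 4 = 40
  D1–Supermarket3: 30 × 4 = 120
  D2–Supermarket2: 10 × 3 = 30
  D2–Supermarket4: 30 × 1 = 30
Total = 40 + 120 + 30 + 30 = 220.
(Supply check: D1 ships 40; D2 ships 40.)

220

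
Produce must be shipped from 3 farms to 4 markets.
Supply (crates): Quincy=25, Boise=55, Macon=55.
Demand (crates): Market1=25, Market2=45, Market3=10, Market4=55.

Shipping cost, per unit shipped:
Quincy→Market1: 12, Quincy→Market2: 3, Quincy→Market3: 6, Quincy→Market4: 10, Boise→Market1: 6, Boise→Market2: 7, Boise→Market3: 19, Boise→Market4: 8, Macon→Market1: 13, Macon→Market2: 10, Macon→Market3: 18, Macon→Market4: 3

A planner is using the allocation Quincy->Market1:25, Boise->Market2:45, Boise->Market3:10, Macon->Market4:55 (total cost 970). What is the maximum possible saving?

340

Current plan cost = 25·12 + 45·7 + 10·19 + 55·3 = 970.
Optimal plan:
  Quincy to Market2: 15 × 3 = 45
  Quincy to Market3: 10 × 6 = 60
  Boise to Market1: 25 × 6 = 150
  Boise to Market2: 30 × 7 = 210
  Macon to Market4: 55 × 3 = 165
Optimal cost = 630.
Saving = 970 − 630 = 340.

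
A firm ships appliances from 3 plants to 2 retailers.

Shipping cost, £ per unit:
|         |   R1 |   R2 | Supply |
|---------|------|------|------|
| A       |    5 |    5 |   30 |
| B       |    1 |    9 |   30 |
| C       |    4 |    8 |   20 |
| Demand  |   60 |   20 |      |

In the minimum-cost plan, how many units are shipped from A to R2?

20

Solving gives:
  A to R1: 10 × £5 = £50
  A to R2: 20 × £5 = £100
  B to R1: 30 × £1 = £30
  C to R1: 20 × £4 = £80
Total cost = £260.
So A→R2 carries 20 units.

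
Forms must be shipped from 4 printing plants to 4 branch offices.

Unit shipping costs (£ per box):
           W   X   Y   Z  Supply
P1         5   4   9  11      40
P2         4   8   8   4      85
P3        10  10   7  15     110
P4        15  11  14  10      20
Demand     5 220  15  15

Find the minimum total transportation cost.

One minimum-cost allocation:
  P1–X: 40 × £4 = £160
  P2–W: 5 × £4 = £20
  P2–X: 65 × £8 = £520
  P2–Z: 15 × £4 = £60
  P3–X: 95 × £10 = £950
  P3–Y: 15 × £7 = £105
  P4–X: 20 × £11 = £220
Total = 160 + 20 + 520 + 60 + 950 + 105 + 220 = £2035.

2035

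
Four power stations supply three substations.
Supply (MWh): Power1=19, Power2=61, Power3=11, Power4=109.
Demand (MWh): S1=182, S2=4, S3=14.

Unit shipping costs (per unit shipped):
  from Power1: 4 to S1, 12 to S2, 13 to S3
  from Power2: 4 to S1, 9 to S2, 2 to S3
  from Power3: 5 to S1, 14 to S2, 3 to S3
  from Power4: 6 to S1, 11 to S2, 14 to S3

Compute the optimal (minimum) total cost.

1021

Optimal allocation:
  Power1->S1: 19 MWh
  Power2->S1: 43 MWh
  Power2->S2: 4 MWh
  Power2->S3: 14 MWh
  Power3->S1: 11 MWh
  Power4->S1: 109 MWh
Total cost = 1021.
(Supply check: Power1 ships 19; Power2 ships 61; Power3 ships 11; Power4 ships 109.)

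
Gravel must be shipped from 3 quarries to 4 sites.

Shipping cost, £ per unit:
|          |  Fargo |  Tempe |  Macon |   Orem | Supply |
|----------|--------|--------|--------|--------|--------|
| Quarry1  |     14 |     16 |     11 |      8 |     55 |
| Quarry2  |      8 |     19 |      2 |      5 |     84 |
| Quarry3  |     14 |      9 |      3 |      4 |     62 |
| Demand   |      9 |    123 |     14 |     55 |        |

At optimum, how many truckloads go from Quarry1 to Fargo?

0

Solving gives:
  Quarry1–Tempe: 55 × £16 = £880
  Quarry2–Fargo: 9 × £8 = £72
  Quarry2–Tempe: 6 × £19 = £114
  Quarry2–Macon: 14 × £2 = £28
  Quarry2–Orem: 55 × £5 = £275
  Quarry3–Tempe: 62 × £9 = £558
Total cost = £1927.
The route Quarry1→Fargo is not used.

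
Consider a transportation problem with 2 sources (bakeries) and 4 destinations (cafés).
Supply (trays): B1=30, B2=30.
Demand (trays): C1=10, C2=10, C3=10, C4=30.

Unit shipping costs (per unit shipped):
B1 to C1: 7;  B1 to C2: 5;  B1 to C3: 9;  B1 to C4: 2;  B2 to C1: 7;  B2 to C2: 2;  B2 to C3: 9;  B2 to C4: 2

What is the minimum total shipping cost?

One minimum-cost allocation:
  B1->C1: 10 trays
  B1->C3: 10 trays
  B1->C4: 10 trays
  B2->C2: 10 trays
  B2->C4: 20 trays
Total cost = 240.
(Supply check: B1 ships 30; B2 ships 30.)

240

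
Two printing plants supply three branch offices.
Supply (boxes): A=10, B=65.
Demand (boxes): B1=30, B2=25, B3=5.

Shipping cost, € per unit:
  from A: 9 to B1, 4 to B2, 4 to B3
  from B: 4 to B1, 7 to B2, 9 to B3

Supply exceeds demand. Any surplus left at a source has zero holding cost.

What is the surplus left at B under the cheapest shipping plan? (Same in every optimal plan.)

15

An optimal plan:
  A–B2: 5 × €4 = €20
  A–B3: 5 × €4 = €20
  B–B1: 30 × €4 = €120
  B–B2: 20 × €7 = €140
Total cost = €300.
B ships 50 of its 65, leaving 15.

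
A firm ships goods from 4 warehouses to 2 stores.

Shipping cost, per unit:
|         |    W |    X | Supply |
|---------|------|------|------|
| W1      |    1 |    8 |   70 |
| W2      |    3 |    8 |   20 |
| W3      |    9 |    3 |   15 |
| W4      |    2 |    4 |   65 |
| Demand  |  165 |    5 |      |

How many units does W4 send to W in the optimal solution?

Optimal shipments:
  W1 to W: 70 units
  W2 to W: 20 units
  W3 to W: 10 units
  W3 to X: 5 units
  W4 to W: 65 units
Total cost = 365.
So W4→W carries 65 units.

65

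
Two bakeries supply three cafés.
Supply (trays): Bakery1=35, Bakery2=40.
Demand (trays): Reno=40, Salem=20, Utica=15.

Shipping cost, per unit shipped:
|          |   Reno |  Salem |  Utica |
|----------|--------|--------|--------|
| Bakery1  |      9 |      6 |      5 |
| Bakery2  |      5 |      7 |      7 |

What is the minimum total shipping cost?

An optimal shipping plan:
  Bakery1–Salem: 20 trays
  Bakery1–Utica: 15 trays
  Bakery2–Reno: 40 trays
Total cost = 395.
(Supply check: Bakery1 ships 35; Bakery2 ships 40.)

395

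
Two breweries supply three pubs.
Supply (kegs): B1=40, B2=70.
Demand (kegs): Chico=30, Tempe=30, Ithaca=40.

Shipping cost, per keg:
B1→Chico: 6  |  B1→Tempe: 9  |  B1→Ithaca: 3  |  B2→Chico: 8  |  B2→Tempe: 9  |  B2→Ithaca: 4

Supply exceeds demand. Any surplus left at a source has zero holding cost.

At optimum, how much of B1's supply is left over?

0

Minimum-cost shipments:
  B1 to Chico: 30 × 6 = 180
  B1 to Ithaca: 10 × 3 = 30
  B2 to Tempe: 30 × 9 = 270
  B2 to Ithaca: 30 × 4 = 120
Total cost = 600.
B1 ships 40 of its 40, leaving 0.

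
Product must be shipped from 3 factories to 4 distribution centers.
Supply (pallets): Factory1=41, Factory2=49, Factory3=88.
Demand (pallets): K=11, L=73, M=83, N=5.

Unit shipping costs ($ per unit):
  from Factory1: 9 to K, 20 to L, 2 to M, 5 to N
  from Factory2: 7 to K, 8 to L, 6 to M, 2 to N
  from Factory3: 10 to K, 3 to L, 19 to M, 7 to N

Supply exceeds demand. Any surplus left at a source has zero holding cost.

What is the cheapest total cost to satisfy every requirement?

An optimal shipping plan:
  Factory1→M: 41 pallets
  Factory2→K: 2 pallets
  Factory2→M: 42 pallets
  Factory2→N: 5 pallets
  Factory3→K: 9 pallets
  Factory3→L: 73 pallets
Total cost = $667.

667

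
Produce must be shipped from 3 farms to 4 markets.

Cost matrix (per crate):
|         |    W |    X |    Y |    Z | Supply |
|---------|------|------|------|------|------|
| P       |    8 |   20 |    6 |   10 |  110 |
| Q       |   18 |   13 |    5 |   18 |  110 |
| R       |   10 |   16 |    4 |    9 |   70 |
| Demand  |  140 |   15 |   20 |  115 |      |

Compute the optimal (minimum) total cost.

3155

A cheapest plan:
  P–W: 110 crates
  Q–W: 30 crates
  Q–X: 15 crates
  Q–Y: 20 crates
  Q–Z: 45 crates
  R–Z: 70 crates
Total cost = 3155.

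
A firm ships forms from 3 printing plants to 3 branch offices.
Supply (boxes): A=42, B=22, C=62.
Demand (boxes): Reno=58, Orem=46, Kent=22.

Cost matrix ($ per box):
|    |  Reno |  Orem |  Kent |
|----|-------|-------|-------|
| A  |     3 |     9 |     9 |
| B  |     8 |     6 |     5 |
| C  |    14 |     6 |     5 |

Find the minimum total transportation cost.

640

One minimum-cost allocation:
  A→Reno: 42 × $3 = $126
  B→Reno: 16 × $8 = $128
  B→Kent: 6 × $5 = $30
  C→Orem: 46 × $6 = $276
  C→Kent: 16 × $5 = $80
Total = 126 + 128 + 30 + 276 + 80 = $640.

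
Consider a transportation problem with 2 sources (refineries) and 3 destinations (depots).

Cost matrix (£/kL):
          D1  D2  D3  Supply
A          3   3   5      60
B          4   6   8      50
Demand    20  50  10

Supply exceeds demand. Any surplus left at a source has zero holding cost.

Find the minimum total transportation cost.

An optimal shipping plan:
  A→D2: 50 × £3 = £150
  A→D3: 10 × £5 = £50
  B→D1: 20 × £4 = £80
Total = 150 + 50 + 80 = £280.
(Supply check: A ships 60; B ships 20.)

280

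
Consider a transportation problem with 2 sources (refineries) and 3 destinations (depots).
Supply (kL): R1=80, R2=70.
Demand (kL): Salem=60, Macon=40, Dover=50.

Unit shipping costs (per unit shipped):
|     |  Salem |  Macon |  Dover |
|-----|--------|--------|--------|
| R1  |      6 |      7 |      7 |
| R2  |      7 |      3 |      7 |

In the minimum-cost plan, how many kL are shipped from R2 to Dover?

30

Solving gives:
  R1–Salem: 60 × 6 = 360
  R1–Dover: 20 × 7 = 140
  R2–Macon: 40 × 3 = 120
  R2–Dover: 30 × 7 = 210
Total cost = 830.
So R2→Dover carries 30 kL.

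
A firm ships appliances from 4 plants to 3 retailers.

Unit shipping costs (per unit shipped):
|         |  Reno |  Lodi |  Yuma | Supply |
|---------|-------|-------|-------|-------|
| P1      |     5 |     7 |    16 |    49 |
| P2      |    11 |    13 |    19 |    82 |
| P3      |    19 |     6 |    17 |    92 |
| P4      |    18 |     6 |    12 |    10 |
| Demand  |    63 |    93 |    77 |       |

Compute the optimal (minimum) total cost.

One minimum-cost allocation:
  P1→Reno: 48 × 5 = 240
  P1→Lodi: 1 × 7 = 7
  P2→Reno: 15 × 11 = 165
  P2→Yuma: 67 × 19 = 1273
  P3→Lodi: 92 × 6 = 552
  P4→Yuma: 10 × 12 = 120
Total = 240 + 7 + 165 + 1273 + 552 + 120 = 2357.

2357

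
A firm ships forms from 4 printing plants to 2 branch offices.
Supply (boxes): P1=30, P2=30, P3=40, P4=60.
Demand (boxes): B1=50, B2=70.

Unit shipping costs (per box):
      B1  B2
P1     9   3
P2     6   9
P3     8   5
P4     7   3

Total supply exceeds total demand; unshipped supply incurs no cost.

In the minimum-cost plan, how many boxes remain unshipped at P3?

40

Minimum-cost shipments:
  P1 to B2: 30 × 3 = 90
  P2 to B1: 30 × 6 = 180
  P4 to B1: 20 × 7 = 140
  P4 to B2: 40 × 3 = 120
Total cost = 530.
P3 ships 0 of its 40, leaving 40.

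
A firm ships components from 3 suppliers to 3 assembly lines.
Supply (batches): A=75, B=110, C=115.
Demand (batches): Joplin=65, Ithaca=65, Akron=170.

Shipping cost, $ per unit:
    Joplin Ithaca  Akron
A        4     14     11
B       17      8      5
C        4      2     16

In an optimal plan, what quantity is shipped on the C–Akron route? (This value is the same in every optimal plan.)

0

The minimum-cost plan:
  A to Joplin: 15 batches
  A to Akron: 60 batches
  B to Akron: 110 batches
  C to Joplin: 50 batches
  C to Ithaca: 65 batches
Total cost = $1600.
The route C→Akron is not used.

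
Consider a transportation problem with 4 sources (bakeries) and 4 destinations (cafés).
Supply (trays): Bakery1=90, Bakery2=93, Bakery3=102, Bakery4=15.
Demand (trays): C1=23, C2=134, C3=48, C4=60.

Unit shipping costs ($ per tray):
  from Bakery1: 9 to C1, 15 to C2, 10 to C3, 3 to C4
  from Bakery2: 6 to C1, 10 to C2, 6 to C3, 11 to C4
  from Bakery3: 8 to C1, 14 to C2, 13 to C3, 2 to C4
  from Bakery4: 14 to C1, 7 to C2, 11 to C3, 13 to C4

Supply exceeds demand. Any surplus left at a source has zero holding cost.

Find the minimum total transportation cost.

2190

A cheapest plan:
  Bakery1->C2: 7 trays
  Bakery1->C3: 48 trays
  Bakery2->C2: 93 trays
  Bakery3->C1: 23 trays
  Bakery3->C2: 19 trays
  Bakery3->C4: 60 trays
  Bakery4->C2: 15 trays
Total cost = $2190.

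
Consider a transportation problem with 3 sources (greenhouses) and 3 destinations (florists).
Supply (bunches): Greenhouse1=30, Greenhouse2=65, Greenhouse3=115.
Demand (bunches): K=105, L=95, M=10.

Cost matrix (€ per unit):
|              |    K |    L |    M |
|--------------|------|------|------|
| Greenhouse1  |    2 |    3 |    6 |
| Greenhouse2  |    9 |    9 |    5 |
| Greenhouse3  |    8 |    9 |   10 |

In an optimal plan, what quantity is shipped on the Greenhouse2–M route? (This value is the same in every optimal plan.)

Solving gives:
  Greenhouse1 to L: 30 × €3 = €90
  Greenhouse2 to L: 55 × €9 = €495
  Greenhouse2 to M: 10 × €5 = €50
  Greenhouse3 to K: 105 × €8 = €840
  Greenhouse3 to L: 10 × €9 = €90
Total cost = €1565.
So Greenhouse2→M carries 10 bunches.

10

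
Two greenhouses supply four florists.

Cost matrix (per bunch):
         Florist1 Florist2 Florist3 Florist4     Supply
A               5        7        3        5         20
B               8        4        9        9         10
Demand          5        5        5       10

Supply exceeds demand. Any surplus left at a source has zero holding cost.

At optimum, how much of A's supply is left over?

0

Minimum-cost shipments:
  A->Florist1: 5 × 5 = 25
  A->Florist3: 5 × 3 = 15
  A->Florist4: 10 × 5 = 50
  B->Florist2: 5 × 4 = 20
Total cost = 110.
A ships 20 of its 20, leaving 0.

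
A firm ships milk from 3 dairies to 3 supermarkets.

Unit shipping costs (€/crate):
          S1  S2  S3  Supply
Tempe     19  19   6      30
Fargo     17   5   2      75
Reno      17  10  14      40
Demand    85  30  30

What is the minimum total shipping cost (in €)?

One minimum-cost allocation:
  Tempe→S1: 30 crates
  Fargo→S1: 15 crates
  Fargo→S2: 30 crates
  Fargo→S3: 30 crates
  Reno→S1: 40 crates
Total cost = €1715.

1715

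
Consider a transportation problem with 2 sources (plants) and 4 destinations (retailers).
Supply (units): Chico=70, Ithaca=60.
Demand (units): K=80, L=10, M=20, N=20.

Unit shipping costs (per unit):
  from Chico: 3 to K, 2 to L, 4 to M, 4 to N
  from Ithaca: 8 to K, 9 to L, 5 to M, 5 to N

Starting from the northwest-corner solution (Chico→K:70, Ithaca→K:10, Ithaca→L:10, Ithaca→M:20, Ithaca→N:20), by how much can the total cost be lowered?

Current plan cost = 70·3 + 10·8 + 10·9 + 20·5 + 20·5 = 580.
Optimal plan:
  Chico–K: 60 × 3 = 180
  Chico–L: 10 × 2 = 20
  Ithaca–K: 20 × 8 = 160
  Ithaca–M: 20 × 5 = 100
  Ithaca–N: 20 × 5 = 100
Optimal cost = 560.
Saving = 580 − 560 = 20.

20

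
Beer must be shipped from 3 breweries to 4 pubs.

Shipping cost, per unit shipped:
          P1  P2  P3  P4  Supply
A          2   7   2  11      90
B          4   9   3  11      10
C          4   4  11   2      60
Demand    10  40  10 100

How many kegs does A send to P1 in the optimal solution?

Optimal shipments:
  A→P1: 10 × 2 = 20
  A→P2: 40 × 7 = 280
  A→P3: 10 × 2 = 20
  A→P4: 30 × 11 = 330
  B→P4: 10 × 11 = 110
  C→P4: 60 × 2 = 120
Total cost = 880.
So A→P1 carries 10 kegs.

10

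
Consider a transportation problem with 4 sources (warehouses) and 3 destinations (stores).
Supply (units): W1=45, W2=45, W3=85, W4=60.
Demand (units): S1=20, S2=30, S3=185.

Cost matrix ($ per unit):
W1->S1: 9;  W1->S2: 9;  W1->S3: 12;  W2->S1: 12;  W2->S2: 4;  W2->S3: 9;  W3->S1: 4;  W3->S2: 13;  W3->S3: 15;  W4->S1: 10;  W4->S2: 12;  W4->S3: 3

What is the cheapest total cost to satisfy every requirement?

A cheapest plan:
  W1–S3: 45 × $12 = $540
  W2–S2: 30 × $4 = $120
  W2–S3: 15 × $9 = $135
  W3–S1: 20 × $4 = $80
  W3–S3: 65 × $15 = $975
  W4–S3: 60 × $3 = $180
Total = 540 + 120 + 135 + 80 + 975 + 180 = $2030.

2030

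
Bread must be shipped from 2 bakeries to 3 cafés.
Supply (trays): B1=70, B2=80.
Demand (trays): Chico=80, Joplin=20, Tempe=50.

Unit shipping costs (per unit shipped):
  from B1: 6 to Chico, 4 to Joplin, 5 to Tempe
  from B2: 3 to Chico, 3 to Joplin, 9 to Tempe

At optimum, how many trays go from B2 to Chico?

Optimal shipments:
  B1->Joplin: 20 × 4 = 80
  B1->Tempe: 50 × 5 = 250
  B2->Chico: 80 × 3 = 240
Total cost = 570.
So B2→Chico carries 80 trays.

80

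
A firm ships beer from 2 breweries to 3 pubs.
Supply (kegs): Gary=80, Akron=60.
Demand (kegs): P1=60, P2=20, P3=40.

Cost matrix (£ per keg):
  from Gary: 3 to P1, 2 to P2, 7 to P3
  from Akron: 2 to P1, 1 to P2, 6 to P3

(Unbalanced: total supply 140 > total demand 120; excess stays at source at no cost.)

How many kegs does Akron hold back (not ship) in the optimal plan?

An optimal plan:
  Gary to P1: 60 × £3 = £180
  Akron to P2: 20 × £1 = £20
  Akron to P3: 40 × £6 = £240
Total cost = £440.
Akron ships 60 of its 60, leaving 0.

0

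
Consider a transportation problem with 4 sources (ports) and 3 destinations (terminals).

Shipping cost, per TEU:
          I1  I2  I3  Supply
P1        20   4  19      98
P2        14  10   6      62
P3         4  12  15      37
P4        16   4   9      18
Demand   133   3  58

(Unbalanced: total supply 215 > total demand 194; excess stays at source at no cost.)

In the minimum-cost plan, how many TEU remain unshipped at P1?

Minimum-cost shipments:
  P1 to I1: 74 × 20 = 1480
  P1 to I2: 3 × 4 = 12
  P2 to I1: 4 × 14 = 56
  P2 to I3: 58 × 6 = 348
  P3 to I1: 37 × 4 = 148
  P4 to I1: 18 × 16 = 288
Total cost = 2332.
P1 ships 77 of its 98, leaving 21.

21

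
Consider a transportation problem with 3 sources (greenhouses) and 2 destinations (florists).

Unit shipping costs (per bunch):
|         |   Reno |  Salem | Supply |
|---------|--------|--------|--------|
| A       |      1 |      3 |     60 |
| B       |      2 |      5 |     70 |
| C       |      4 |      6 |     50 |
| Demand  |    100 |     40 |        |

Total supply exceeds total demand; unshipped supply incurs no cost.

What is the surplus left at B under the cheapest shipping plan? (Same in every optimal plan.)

Minimum-cost shipments:
  A to Reno: 20 × 1 = 20
  A to Salem: 40 × 3 = 120
  B to Reno: 70 × 2 = 140
  C to Reno: 10 × 4 = 40
Total cost = 320.
B ships 70 of its 70, leaving 0.

0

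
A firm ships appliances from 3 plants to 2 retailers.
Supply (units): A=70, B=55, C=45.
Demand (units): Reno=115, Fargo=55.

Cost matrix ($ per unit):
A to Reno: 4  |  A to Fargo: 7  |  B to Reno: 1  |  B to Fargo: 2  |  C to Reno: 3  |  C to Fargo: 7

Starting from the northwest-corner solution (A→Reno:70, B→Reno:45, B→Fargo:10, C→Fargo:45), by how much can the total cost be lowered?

Current plan cost = 70·4 + 45·1 + 10·2 + 45·7 = $660.
Optimal plan:
  A–Reno: 70 × $4 = $280
  B–Fargo: 55 × $2 = $110
  C–Reno: 45 × $3 = $135
Optimal cost = $525.
Saving = 660 − 525 = $135.

135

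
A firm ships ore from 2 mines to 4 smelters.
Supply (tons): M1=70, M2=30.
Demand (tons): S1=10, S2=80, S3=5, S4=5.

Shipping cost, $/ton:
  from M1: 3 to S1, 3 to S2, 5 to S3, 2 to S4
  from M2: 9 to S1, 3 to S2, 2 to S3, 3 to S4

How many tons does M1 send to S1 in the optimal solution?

10

Optimal shipments:
  M1->S1: 10 × $3 = $30
  M1->S2: 55 × $3 = $165
  M1->S4: 5 × $2 = $10
  M2->S2: 25 × $3 = $75
  M2->S3: 5 × $2 = $10
Total cost = $290.
So M1→S1 carries 10 tons.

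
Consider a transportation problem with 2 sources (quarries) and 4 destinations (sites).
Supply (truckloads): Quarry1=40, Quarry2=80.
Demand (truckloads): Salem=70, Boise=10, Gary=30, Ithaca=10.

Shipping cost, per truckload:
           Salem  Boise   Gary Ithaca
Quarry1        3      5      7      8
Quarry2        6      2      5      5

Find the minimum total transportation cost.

520

One minimum-cost allocation:
  Quarry1–Salem: 40 × 3 = 120
  Quarry2–Salem: 30 × 6 = 180
  Quarry2–Boise: 10 × 2 = 20
  Quarry2–Gary: 30 × 5 = 150
  Quarry2–Ithaca: 10 × 5 = 50
Total = 120 + 180 + 20 + 150 + 50 = 520.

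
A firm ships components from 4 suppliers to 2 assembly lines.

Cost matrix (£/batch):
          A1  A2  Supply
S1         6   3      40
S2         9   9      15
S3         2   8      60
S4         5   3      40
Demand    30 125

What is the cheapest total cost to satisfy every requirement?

675

Optimal allocation:
  S1->A2: 40 × £3 = £120
  S2->A2: 15 × £9 = £135
  S3->A1: 30 × £2 = £60
  S3->A2: 30 × £8 = £240
  S4->A2: 40 × £3 = £120
Total = 120 + 135 + 60 + 240 + 120 = £675.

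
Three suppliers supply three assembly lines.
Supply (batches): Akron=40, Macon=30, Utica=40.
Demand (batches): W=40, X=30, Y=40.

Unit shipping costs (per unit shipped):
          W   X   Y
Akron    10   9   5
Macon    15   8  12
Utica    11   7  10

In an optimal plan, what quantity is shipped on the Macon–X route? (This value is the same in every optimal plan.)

Solving gives:
  Akron to Y: 40 × 5 = 200
  Macon to X: 30 × 8 = 240
  Utica to W: 40 × 11 = 440
Total cost = 880.
So Macon→X carries 30 batches.

30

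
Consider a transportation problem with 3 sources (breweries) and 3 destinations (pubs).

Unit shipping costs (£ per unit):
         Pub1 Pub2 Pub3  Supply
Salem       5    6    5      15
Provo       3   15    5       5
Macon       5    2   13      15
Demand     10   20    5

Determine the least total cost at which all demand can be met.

125

One minimum-cost allocation:
  Salem to Pub1: 5 × £5 = £25
  Salem to Pub2: 5 × £6 = £30
  Salem to Pub3: 5 × £5 = £25
  Provo to Pub1: 5 × £3 = £15
  Macon to Pub2: 15 × £2 = £30
Total = 25 + 30 + 25 + 15 + 30 = £125.
(Supply check: Salem ships 15; Provo ships 5; Macon ships 15.)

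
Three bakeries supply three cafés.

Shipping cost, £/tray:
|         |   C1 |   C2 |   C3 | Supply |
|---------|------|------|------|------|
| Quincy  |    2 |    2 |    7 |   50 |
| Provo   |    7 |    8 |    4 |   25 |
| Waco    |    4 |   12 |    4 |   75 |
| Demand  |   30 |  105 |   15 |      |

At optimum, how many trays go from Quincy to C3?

Solving gives:
  Quincy->C2: 50 × £2 = £100
  Provo->C2: 25 × £8 = £200
  Waco->C1: 30 × £4 = £120
  Waco->C2: 30 × £12 = £360
  Waco->C3: 15 × £4 = £60
Total cost = £840.
The route Quincy→C3 is not used.

0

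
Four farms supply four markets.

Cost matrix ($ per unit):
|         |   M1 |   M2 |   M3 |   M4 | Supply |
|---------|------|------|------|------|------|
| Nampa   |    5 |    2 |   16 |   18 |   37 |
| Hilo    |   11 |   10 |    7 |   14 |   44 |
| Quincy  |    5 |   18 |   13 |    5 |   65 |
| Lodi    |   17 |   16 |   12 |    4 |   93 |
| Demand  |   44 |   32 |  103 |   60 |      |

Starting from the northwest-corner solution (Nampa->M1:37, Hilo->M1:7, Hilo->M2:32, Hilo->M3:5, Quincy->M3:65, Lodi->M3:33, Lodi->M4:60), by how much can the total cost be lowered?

532

Current plan cost = 37·5 + 7·11 + 32·10 + 5·7 + 65·13 + 33·12 + 60·4 = $2098.
Optimal plan:
  Nampa→M1: 5 × $5 = $25
  Nampa→M2: 32 × $2 = $64
  Hilo→M3: 44 × $7 = $308
  Quincy→M1: 39 × $5 = $195
  Quincy→M3: 26 × $13 = $338
  Lodi→M3: 33 × $12 = $396
  Lodi→M4: 60 × $4 = $240
Optimal cost = $1566.
Saving = 2098 − 1566 = $532.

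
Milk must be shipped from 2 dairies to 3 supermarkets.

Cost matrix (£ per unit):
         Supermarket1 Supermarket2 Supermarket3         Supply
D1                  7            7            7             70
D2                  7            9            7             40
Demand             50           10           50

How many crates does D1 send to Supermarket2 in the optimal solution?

10

Optimal shipments:
  D1–Supermarket1: 10 × £7 = £70
  D1–Supermarket2: 10 × £7 = £70
  D1–Supermarket3: 50 × £7 = £350
  D2–Supermarket1: 40 × £7 = £280
Total cost = £770.
So D1→Supermarket2 carries 10 crates.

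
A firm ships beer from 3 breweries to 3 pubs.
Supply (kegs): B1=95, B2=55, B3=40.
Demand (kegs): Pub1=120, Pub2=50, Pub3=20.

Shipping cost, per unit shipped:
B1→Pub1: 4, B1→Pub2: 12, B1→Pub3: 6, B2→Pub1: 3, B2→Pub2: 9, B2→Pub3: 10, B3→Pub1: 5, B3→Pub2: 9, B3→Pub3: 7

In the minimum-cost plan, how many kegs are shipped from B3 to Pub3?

0

Solving gives:
  B1 to Pub1: 75 × 4 = 300
  B1 to Pub3: 20 × 6 = 120
  B2 to Pub1: 45 × 3 = 135
  B2 to Pub2: 10 × 9 = 90
  B3 to Pub2: 40 × 9 = 360
Total cost = 1005.
The route B3→Pub3 is not used.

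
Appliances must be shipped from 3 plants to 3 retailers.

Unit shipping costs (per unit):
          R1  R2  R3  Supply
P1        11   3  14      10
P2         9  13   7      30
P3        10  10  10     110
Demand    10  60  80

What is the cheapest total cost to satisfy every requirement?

1340

An optimal shipping plan:
  P1 to R2: 10 × 3 = 30
  P2 to R3: 30 × 7 = 210
  P3 to R1: 10 × 10 = 100
  P3 to R2: 50 × 10 = 500
  P3 to R3: 50 × 10 = 500
Total = 30 + 210 + 100 + 500 + 500 = 1340.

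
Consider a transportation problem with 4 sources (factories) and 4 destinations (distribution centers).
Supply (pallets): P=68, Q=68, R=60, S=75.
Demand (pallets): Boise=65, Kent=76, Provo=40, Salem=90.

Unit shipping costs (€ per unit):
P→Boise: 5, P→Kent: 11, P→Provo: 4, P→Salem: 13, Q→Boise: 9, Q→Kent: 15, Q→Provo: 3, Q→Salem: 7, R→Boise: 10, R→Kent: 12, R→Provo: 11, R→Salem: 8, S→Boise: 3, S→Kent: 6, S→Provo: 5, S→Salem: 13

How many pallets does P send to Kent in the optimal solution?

1

Optimal shipments:
  P to Boise: 65 × €5 = €325
  P to Kent: 1 × €11 = €11
  P to Provo: 2 × €4 = €8
  Q to Provo: 38 × €3 = €114
  Q to Salem: 30 × €7 = €210
  R to Salem: 60 × €8 = €480
  S to Kent: 75 × €6 = €450
Total cost = €1598.
So P→Kent carries 1 pallets.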